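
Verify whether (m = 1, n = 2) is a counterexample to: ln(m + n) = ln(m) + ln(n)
Yes

Substituting m = 1, n = 2:
LHS = ln(1 + 2) = ln(3) ≈ 1.099
RHS = ln(1) + ln(2) = ln(2) ≈ 0.6931

Since LHS ≠ RHS, this pair disproves the claim.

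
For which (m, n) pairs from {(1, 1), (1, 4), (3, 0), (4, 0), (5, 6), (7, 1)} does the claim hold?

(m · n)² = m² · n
(1, 1), (3, 0), (4, 0), (7, 1)

Testing each pair:
(1, 1): LHS = 1, RHS = 1 → holds
(1, 4): LHS = 16, RHS = 4 → fails
(3, 0): LHS = 0, RHS = 0 → holds
(4, 0): LHS = 0, RHS = 0 → holds
(5, 6): LHS = 900, RHS = 150 → fails
(7, 1): LHS = 49, RHS = 49 → holds

4 of 6 pairs satisfy the claim.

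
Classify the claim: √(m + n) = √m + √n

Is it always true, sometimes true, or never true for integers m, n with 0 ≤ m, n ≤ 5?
Sometimes true

It holds at (m, n) = (0, 3) (both sides equal √(3) ≈ 1.732), but fails at (m, n) = (1, 5) (LHS = √(6) ≈ 2.449, RHS = 1 + √(5) ≈ 3.236).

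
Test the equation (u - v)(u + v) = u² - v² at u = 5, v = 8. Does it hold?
Substituting u = 5, v = 8:

LHS = (5 - 8)(5 + 8) = -39
RHS = 5² - 8² = -39

LHS = RHS, so the equation holds at this point.

Answer: Holds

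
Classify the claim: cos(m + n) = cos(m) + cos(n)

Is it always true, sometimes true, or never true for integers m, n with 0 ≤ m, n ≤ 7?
Never true

The claim fails for every pair in the range. For instance at (m, n) = (1, 3): LHS = cos(4) ≈ -0.6536, RHS = cos(3) + cos(1) ≈ -0.4497.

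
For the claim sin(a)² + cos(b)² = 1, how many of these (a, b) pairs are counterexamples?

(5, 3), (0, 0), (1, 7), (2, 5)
3

Testing each pair:
(5, 3): LHS = sin(5)² + cos(3)² ≈ 1.9, RHS = 1 → counterexample
(0, 0): LHS = 1, RHS = 1 → satisfies claim
(1, 7): LHS = cos(7)² + sin(1)² ≈ 1.276, RHS = 1 → counterexample
(2, 5): LHS = cos(5)² + sin(2)² ≈ 0.9073, RHS = 1 → counterexample

That makes 3 counterexamples.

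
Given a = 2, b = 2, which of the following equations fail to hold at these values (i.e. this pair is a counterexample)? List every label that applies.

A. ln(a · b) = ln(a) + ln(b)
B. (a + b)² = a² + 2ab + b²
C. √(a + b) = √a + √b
C

Evaluating each claim at the given values:
A. LHS = ln(4) ≈ 1.386, RHS = 2·ln(2) ≈ 1.386 → holds here (LHS = RHS)
B. LHS = 16, RHS = 16 → holds here (LHS = RHS)
C. LHS = 2, RHS = 2·√(2) ≈ 2.828 → fails here (LHS ≠ RHS)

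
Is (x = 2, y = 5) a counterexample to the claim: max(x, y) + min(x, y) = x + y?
No

Substituting x = 2, y = 5:
LHS = max(2, 5) + min(2, 5) = 7
RHS = 2 + 5 = 7

The sides agree, so this pair does not disprove the claim.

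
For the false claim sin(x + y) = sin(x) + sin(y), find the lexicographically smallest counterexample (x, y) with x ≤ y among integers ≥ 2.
Substituting (2, 2) into the claim:
LHS = sin(2 + 2) = sin(4) ≈ -0.7568
RHS = sin(2) + sin(2) = 2·sin(2) ≈ 1.819

Since LHS ≠ RHS, this pair disproves the claim, and no lexicographically smaller pair (x ≤ y, integers ≥ 2) does.

For instance (5, 9) is also a counterexample (LHS = sin(14) ≈ 0.9906, RHS = sin(5) + sin(9) ≈ -0.5468), but it's lexicographically larger.

Answer: (x, y) = (2, 2)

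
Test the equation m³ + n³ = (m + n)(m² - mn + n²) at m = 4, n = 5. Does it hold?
Holds

Substituting m = 4, n = 5:

LHS = 4³ + 5³ = 189
RHS = (4 + 5)(4² - 4·5 + 5²) = 189

LHS = RHS, so the equation holds at this point.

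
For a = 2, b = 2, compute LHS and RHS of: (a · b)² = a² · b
LHS = (2 · 2)² = 16
RHS = 2² · 2 = 8

LHS ≠ RHS, so the equation does not hold here.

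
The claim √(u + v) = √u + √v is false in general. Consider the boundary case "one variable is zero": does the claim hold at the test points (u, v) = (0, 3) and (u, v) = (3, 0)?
Yes, holds at both test points

At (0, 3): LHS = √(3) ≈ 1.732, RHS = √(3) ≈ 1.732 → equal
At (3, 0): LHS = √(3) ≈ 1.732, RHS = √(3) ≈ 1.732 → equal

So the claim does hold at both of these boundary points, even though it is not an identity.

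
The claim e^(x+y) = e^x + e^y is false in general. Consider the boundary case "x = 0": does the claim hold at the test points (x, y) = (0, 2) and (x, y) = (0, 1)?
No, fails at both test points

At (0, 2): LHS = e^2 ≈ 7.389 ≠ RHS = 1 + e^2 ≈ 8.389
At (0, 1): LHS = e ≈ 2.718 ≠ RHS = 1 + e ≈ 3.718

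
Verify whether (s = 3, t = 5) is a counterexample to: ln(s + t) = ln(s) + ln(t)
Yes

Substituting s = 3, t = 5:
LHS = ln(3 + 5) = ln(8) ≈ 2.079
RHS = ln(3) + ln(5) ≈ 2.708

Since LHS ≠ RHS, this pair disproves the claim.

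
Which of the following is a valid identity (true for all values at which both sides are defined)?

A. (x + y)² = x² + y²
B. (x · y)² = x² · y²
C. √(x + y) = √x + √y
B

A: fails at (2, 3) — LHS = 25, RHS = 13.
B: holds — e.g. at (1, 3), both sides equal 9.
C: fails at (3, 7) — LHS = √(10) ≈ 3.162, RHS = √(3) + √(7) ≈ 4.378.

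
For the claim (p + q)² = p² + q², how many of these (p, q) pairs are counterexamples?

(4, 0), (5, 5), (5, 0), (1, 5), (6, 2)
Testing each pair:
(4, 0): LHS = 16, RHS = 16 → satisfies claim
(5, 5): LHS = 100, RHS = 50 → counterexample
(5, 0): LHS = 25, RHS = 25 → satisfies claim
(1, 5): LHS = 36, RHS = 26 → counterexample
(6, 2): LHS = 64, RHS = 40 → counterexample

That makes 3 counterexamples.

Answer: 3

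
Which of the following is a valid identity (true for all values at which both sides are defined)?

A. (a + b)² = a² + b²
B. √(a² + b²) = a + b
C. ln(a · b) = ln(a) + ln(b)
C

A: fails at (2, 2) — LHS = 16, RHS = 8.
B: fails at (2, 7) — LHS = √(53) ≈ 7.28, RHS = 9.
C: holds — e.g. at (3, 7), both sides equal ln(21) ≈ 3.045.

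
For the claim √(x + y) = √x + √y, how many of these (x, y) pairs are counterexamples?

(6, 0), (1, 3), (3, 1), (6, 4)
Testing each pair:
(6, 0): LHS = √(6) ≈ 2.449, RHS = √(6) ≈ 2.449 → satisfies claim
(1, 3): LHS = 2, RHS = 1 + √(3) ≈ 2.732 → counterexample
(3, 1): LHS = 2, RHS = 1 + √(3) ≈ 2.732 → counterexample
(6, 4): LHS = √(10) ≈ 3.162, RHS = 2 + √(6) ≈ 4.449 → counterexample

That makes 3 counterexamples.

Answer: 3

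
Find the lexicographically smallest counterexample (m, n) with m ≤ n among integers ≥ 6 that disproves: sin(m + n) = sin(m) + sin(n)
(m, n) = (6, 6)

Substituting (6, 6) into the claim:
LHS = sin(6 + 6) = sin(12) ≈ -0.5366
RHS = sin(6) + sin(6) = 2·sin(6) ≈ -0.5588

Since LHS ≠ RHS, this pair disproves the claim, and no lexicographically smaller pair (m ≤ n, integers ≥ 6) does.

For instance (6, 10) is also a counterexample (LHS = sin(16) ≈ -0.2879, RHS = sin(10) + sin(6) ≈ -0.8234), but it's lexicographically larger.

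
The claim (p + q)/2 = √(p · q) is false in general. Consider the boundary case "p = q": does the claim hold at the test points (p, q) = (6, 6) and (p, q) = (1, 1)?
Yes, holds at both test points

At (6, 6): LHS = 6, RHS = 6 → equal
At (1, 1): LHS = 1, RHS = 1 → equal

So the claim does hold at both of these boundary points, even though it is not an identity.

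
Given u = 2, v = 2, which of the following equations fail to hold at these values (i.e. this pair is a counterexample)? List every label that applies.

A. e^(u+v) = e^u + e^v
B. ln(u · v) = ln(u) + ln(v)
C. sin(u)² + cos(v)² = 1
Evaluating each claim at the given values:
A. LHS = e^4 ≈ 54.6, RHS = 2·e^2 ≈ 14.78 → fails here (LHS ≠ RHS)
B. LHS = ln(4) ≈ 1.386, RHS = 2·ln(2) ≈ 1.386 → holds here (LHS = RHS)
C. LHS = cos(2)² + sin(2)² = 1, RHS = 1 → holds here (LHS = RHS)

Answer: A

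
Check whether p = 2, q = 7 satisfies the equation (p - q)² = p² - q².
Substituting p = 2, q = 7:

LHS = (2 - 7)² = 25
RHS = 2² - 7² = -45

LHS ≠ RHS, so the equation does not hold at this point.

Answer: Fails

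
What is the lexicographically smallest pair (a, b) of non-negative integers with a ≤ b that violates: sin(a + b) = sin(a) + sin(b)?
At (0, 1): both sides equal sin(1) ≈ 0.8415, so it holds there.
At (0, 3): both sides equal sin(3) ≈ 0.1411, so it holds there.

Substituting (1, 1) into the claim:
LHS = sin(1 + 1) = sin(2) ≈ 0.9093
RHS = sin(1) + sin(1) = 2·sin(1) ≈ 1.683

Since LHS ≠ RHS, this pair disproves the claim, and no lexicographically smaller pair (a ≤ b, non-negative integers) does.

For instance (6, 7) is also a counterexample (LHS = sin(13) ≈ 0.4202, RHS = sin(6) + sin(7) ≈ 0.3776), but it's lexicographically larger.

Answer: (a, b) = (1, 1)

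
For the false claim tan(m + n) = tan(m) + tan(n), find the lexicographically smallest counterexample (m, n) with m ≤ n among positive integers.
(m, n) = (1, 1)

Substituting (1, 1) into the claim:
LHS = tan(1 + 1) = tan(2) ≈ -2.185
RHS = tan(1) + tan(1) = 2·tan(1) ≈ 3.115

Since LHS ≠ RHS, this pair disproves the claim, and no lexicographically smaller pair (m ≤ n, positive integers) does.

For instance (3, 4) is also a counterexample (LHS = tan(7) ≈ 0.8714, RHS = tan(3) + tan(4) ≈ 1.015), but it's lexicographically larger.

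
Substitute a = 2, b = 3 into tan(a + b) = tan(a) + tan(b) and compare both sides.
LHS = tan(2 + 3) = tan(5) ≈ -3.381
RHS = tan(2) + tan(3) ≈ -2.328

LHS ≠ RHS (they differ by about 1.053), so the equation does not hold here.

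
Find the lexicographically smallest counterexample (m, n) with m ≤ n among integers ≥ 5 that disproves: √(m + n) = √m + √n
(m, n) = (5, 5)

Substituting (5, 5) into the claim:
LHS = √(5 + 5) = √(10) ≈ 3.162
RHS = √5 + √5 = 2·√(5) ≈ 4.472

Since LHS ≠ RHS, this pair disproves the claim, and no lexicographically smaller pair (m ≤ n, integers ≥ 5) does.

For instance (9, 9) is also a counterexample (LHS = 3·√(2) ≈ 4.243, RHS = 6), but it's lexicographically larger.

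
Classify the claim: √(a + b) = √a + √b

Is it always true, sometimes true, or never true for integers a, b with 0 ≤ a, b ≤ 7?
Sometimes true

It holds at (a, b) = (4, 0) (both sides equal 2), but fails at (a, b) = (6, 4) (LHS = √(10) ≈ 3.162, RHS = 2 + √(6) ≈ 4.449).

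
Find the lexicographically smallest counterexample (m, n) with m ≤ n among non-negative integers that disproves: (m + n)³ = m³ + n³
(m, n) = (1, 1)

At (0, 2): both sides equal 8, so it holds there.

Substituting (1, 1) into the claim:
LHS = (1 + 1)³ = 8
RHS = 1³ + 1³ = 2

Since LHS ≠ RHS, this pair disproves the claim, and no lexicographically smaller pair (m ≤ n, non-negative integers) does.

For instance (4, 7) is also a counterexample (LHS = 1331, RHS = 407), but it's lexicographically larger.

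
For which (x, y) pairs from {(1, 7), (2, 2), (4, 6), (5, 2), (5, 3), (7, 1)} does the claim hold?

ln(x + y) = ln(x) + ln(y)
(2, 2)

Testing each pair:
(1, 7): LHS = ln(8) ≈ 2.079, RHS = ln(7) ≈ 1.946 → fails
(2, 2): LHS = ln(4) ≈ 1.386, RHS = 2·ln(2) ≈ 1.386 → holds
(4, 6): LHS = ln(10) ≈ 2.303, RHS = ln(4) + ln(6) ≈ 3.178 → fails
(5, 2): LHS = ln(7) ≈ 1.946, RHS = ln(2) + ln(5) ≈ 2.303 → fails
(5, 3): LHS = ln(8) ≈ 2.079, RHS = ln(3) + ln(5) ≈ 2.708 → fails
(7, 1): LHS = ln(8) ≈ 2.079, RHS = ln(7) ≈ 1.946 → fails

1 of 6 pairs satisfies the claim.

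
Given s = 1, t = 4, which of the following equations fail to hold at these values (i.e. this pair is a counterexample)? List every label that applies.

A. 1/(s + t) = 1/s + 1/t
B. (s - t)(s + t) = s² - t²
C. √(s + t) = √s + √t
A, C

Evaluating each claim at the given values:
A. LHS = 1/5, RHS = 5/4 → fails here (LHS ≠ RHS)
B. LHS = -15, RHS = -15 → holds here (LHS = RHS)
C. LHS = √(5) ≈ 2.236, RHS = 3 → fails here (LHS ≠ RHS)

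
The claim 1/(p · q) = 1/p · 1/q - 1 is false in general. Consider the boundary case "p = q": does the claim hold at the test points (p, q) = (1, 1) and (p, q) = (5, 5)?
No, fails at both test points

At (1, 1): LHS = 1 ≠ RHS = 0
At (5, 5): LHS = 1/25 ≠ RHS = -24/25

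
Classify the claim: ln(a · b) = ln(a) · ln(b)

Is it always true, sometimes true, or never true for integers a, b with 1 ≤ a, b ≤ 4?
It holds at (a, b) = (1, 1) (both sides equal 0), but fails at (a, b) = (1, 4) (LHS = ln(4) ≈ 1.386, RHS = 0).

Answer: Sometimes true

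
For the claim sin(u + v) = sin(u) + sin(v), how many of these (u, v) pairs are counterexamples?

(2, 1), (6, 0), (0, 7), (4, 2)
Testing each pair:
(2, 1): LHS = sin(3) ≈ 0.1411, RHS = sin(1) + sin(2) ≈ 1.751 → counterexample
(6, 0): LHS = sin(6) ≈ -0.2794, RHS = sin(6) ≈ -0.2794 → satisfies claim
(0, 7): LHS = sin(7) ≈ 0.657, RHS = sin(7) ≈ 0.657 → satisfies claim
(4, 2): LHS = sin(6) ≈ -0.2794, RHS = sin(4) + sin(2) ≈ 0.1525 → counterexample

That makes 2 counterexamples.

Answer: 2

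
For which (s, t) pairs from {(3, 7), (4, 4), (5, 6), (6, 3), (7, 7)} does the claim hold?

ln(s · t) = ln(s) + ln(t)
All pairs

Testing each pair:
(3, 7): LHS = ln(21) ≈ 3.045, RHS = ln(3) + ln(7) ≈ 3.045 → holds
(4, 4): LHS = ln(16) ≈ 2.773, RHS = 2·ln(4) ≈ 2.773 → holds
(5, 6): LHS = ln(30) ≈ 3.401, RHS = ln(5) + ln(6) ≈ 3.401 → holds
(6, 3): LHS = ln(18) ≈ 2.89, RHS = ln(3) + ln(6) ≈ 2.89 → holds
(7, 7): LHS = ln(49) ≈ 3.892, RHS = 2·ln(7) ≈ 3.892 → holds

Every pair satisfies the claim.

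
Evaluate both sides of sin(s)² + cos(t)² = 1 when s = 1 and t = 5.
LHS = sin(1)² + cos(5)² ≈ 0.7885
RHS = 1

LHS ≠ RHS (they differ by about 0.2115), so the equation does not hold here.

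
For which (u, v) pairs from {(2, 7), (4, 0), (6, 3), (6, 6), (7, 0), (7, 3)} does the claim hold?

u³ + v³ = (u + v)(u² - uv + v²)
Testing each pair:
(2, 7): LHS = 351, RHS = 351 → holds
(4, 0): LHS = 64, RHS = 64 → holds
(6, 3): LHS = 243, RHS = 243 → holds
(6, 6): LHS = 432, RHS = 432 → holds
(7, 0): LHS = 343, RHS = 343 → holds
(7, 3): LHS = 370, RHS = 370 → holds

Every pair satisfies the claim.

Answer: All pairs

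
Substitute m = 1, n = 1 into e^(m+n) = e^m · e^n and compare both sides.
LHS = e^(1+1) = e^2 ≈ 7.389
RHS = e^1 · e^1 = e^2 ≈ 7.389

LHS = RHS: the two sides agree.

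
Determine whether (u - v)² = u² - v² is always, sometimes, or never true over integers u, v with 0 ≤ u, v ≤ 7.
Sometimes true

It holds at (u, v) = (5, 0) (both sides equal 25), but fails at (u, v) = (4, 7) (LHS = 9, RHS = -33).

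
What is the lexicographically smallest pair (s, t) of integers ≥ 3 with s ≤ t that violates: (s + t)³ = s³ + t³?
(s, t) = (3, 3)

Substituting (3, 3) into the claim:
LHS = (3 + 3)³ = 216
RHS = 3³ + 3³ = 54

Since LHS ≠ RHS, this pair disproves the claim, and no lexicographically smaller pair (s ≤ t, integers ≥ 3) does.

For instance (3, 7) is also a counterexample (LHS = 1000, RHS = 370), but it's lexicographically larger.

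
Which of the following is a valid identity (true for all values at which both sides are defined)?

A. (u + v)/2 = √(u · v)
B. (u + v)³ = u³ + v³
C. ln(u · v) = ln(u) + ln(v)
A: fails at (1, 5) — LHS = 3, RHS = √(5) ≈ 2.236.
B: fails at (1, 3) — LHS = 64, RHS = 28.
C: holds — e.g. at (4, 5), both sides equal ln(20) ≈ 2.996.

Answer: C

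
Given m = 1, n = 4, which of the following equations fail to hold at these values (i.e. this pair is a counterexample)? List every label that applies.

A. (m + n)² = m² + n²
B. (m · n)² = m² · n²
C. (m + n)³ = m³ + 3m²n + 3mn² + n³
A

Evaluating each claim at the given values:
A. LHS = 25, RHS = 17 → fails here (LHS ≠ RHS)
B. LHS = 16, RHS = 16 → holds here (LHS = RHS)
C. LHS = 125, RHS = 125 → holds here (LHS = RHS)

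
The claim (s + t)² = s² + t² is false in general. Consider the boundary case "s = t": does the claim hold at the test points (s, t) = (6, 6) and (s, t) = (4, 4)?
At (6, 6): LHS = 144 ≠ RHS = 72
At (4, 4): LHS = 64 ≠ RHS = 32

Answer: No, fails at both test points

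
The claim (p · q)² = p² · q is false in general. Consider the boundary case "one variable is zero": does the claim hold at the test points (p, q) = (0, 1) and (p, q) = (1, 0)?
Yes, holds at both test points

At (0, 1): LHS = 0, RHS = 0 → equal
At (1, 0): LHS = 0, RHS = 0 → equal

So the claim does hold at both of these boundary points, even though it is not an identity.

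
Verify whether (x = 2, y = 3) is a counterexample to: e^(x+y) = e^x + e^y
Yes

Substituting x = 2, y = 3:
LHS = e^(2+3) = e^5 ≈ 148.4
RHS = e^2 + e^3 ≈ 27.47

Since LHS ≠ RHS, this pair disproves the claim.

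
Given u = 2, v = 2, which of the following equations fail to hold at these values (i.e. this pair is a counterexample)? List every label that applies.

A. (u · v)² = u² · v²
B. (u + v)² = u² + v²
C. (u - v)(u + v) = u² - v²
B

Evaluating each claim at the given values:
A. LHS = 16, RHS = 16 → holds here (LHS = RHS)
B. LHS = 16, RHS = 8 → fails here (LHS ≠ RHS)
C. LHS = 0, RHS = 0 → holds here (LHS = RHS)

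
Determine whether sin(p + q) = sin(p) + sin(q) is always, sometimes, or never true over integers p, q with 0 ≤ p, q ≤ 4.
Sometimes true

It holds at (p, q) = (0, 2) (both sides equal sin(2) ≈ 0.9093), but fails at (p, q) = (4, 3) (LHS = sin(7) ≈ 0.657, RHS = sin(4) + sin(3) ≈ -0.6157).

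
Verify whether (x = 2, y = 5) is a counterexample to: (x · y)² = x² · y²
No

Substituting x = 2, y = 5:
LHS = (2 · 5)² = 100
RHS = 2² · 5² = 100

The sides agree, so this pair does not disprove the claim.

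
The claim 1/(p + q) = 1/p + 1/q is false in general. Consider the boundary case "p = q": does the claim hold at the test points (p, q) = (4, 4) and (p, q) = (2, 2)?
At (4, 4): LHS = 1/8 ≠ RHS = 1/2
At (2, 2): LHS = 1/4 ≠ RHS = 1

Answer: No, fails at both test points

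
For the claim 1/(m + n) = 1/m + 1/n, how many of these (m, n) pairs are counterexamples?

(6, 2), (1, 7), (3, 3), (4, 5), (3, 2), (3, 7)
6

Testing each pair:
(6, 2): LHS = 1/8, RHS = 2/3 → counterexample
(1, 7): LHS = 1/8, RHS = 8/7 → counterexample
(3, 3): LHS = 1/6, RHS = 2/3 → counterexample
(4, 5): LHS = 1/9, RHS = 9/20 → counterexample
(3, 2): LHS = 1/5, RHS = 5/6 → counterexample
(3, 7): LHS = 1/10, RHS = 10/21 → counterexample

That makes 6 counterexamples.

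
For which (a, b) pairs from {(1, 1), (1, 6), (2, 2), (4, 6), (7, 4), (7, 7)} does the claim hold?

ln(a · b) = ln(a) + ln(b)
All pairs

Testing each pair:
(1, 1): LHS = 0, RHS = 0 → holds
(1, 6): LHS = ln(6) ≈ 1.792, RHS = ln(6) ≈ 1.792 → holds
(2, 2): LHS = ln(4) ≈ 1.386, RHS = 2·ln(2) ≈ 1.386 → holds
(4, 6): LHS = ln(24) ≈ 3.178, RHS = ln(4) + ln(6) ≈ 3.178 → holds
(7, 4): LHS = ln(28) ≈ 3.332, RHS = ln(4) + ln(7) ≈ 3.332 → holds
(7, 7): LHS = ln(49) ≈ 3.892, RHS = 2·ln(7) ≈ 3.892 → holds

Every pair satisfies the claim.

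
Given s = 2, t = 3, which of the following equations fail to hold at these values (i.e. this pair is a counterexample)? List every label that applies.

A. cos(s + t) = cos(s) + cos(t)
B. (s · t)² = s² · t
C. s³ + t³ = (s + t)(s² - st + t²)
Evaluating each claim at the given values:
A. LHS = cos(5) ≈ 0.2837, RHS = cos(3) + cos(2) ≈ -1.406 → fails here (LHS ≠ RHS)
B. LHS = 36, RHS = 12 → fails here (LHS ≠ RHS)
C. LHS = 35, RHS = 35 → holds here (LHS = RHS)

Answer: A, B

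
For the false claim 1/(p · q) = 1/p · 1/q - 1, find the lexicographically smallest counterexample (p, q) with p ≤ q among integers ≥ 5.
(p, q) = (5, 5)

Substituting (5, 5) into the claim:
LHS = 1/(5 · 5) = 1/25
RHS = 1/5 · 1/5 - 1 = -24/25

Since LHS ≠ RHS, this pair disproves the claim, and no lexicographically smaller pair (p ≤ q, integers ≥ 5) does.

For instance (8, 12) is also a counterexample (LHS = 1/96, RHS = -95/96), but it's lexicographically larger.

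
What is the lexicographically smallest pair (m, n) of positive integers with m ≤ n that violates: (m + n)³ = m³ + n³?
(m, n) = (1, 1)

Substituting (1, 1) into the claim:
LHS = (1 + 1)³ = 8
RHS = 1³ + 1³ = 2

Since LHS ≠ RHS, this pair disproves the claim, and no lexicographically smaller pair (m ≤ n, positive integers) does.

For instance (3, 6) is also a counterexample (LHS = 729, RHS = 243), but it's lexicographically larger.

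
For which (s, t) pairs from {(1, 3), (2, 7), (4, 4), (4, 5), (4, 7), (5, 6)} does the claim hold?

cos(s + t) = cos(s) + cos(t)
Testing each pair:
(1, 3): LHS = cos(4) ≈ -0.6536, RHS = cos(3) + cos(1) ≈ -0.4497 → fails
(2, 7): LHS = cos(9) ≈ -0.9111, RHS = cos(2) + cos(7) ≈ 0.3378 → fails
(4, 4): LHS = cos(8) ≈ -0.1455, RHS = 2·cos(4) ≈ -1.307 → fails
(4, 5): LHS = cos(9) ≈ -0.9111, RHS = cos(4) + cos(5) ≈ -0.37 → fails
(4, 7): LHS = cos(11) ≈ 0.004426, RHS = cos(4) + cos(7) ≈ 0.1003 → fails
(5, 6): LHS = cos(11) ≈ 0.004426, RHS = cos(5) + cos(6) ≈ 1.244 → fails

No pair satisfies the claim.

Answer: None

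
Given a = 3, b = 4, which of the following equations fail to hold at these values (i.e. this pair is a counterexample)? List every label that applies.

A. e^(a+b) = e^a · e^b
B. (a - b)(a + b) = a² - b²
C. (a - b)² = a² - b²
Evaluating each claim at the given values:
A. LHS = e^7 ≈ 1097, RHS = e^7 ≈ 1097 → holds here (LHS = RHS)
B. LHS = -7, RHS = -7 → holds here (LHS = RHS)
C. LHS = 1, RHS = -7 → fails here (LHS ≠ RHS)

Answer: C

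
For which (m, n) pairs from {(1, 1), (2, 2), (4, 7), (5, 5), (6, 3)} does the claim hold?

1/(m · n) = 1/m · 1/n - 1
None

Testing each pair:
(1, 1): LHS = 1, RHS = 0 → fails
(2, 2): LHS = 1/4, RHS = -3/4 → fails
(4, 7): LHS = 1/28, RHS = -27/28 → fails
(5, 5): LHS = 1/25, RHS = -24/25 → fails
(6, 3): LHS = 1/18, RHS = -17/18 → fails

No pair satisfies the claim.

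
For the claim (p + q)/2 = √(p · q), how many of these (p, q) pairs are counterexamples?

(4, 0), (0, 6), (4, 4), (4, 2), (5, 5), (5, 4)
4

Testing each pair:
(4, 0): LHS = 2, RHS = 0 → counterexample
(0, 6): LHS = 3, RHS = 0 → counterexample
(4, 4): LHS = 4, RHS = 4 → satisfies claim
(4, 2): LHS = 3, RHS = 2·√(2) ≈ 2.828 → counterexample
(5, 5): LHS = 5, RHS = 5 → satisfies claim
(5, 4): LHS = 9/2, RHS = 2·√(5) ≈ 4.472 → counterexample

That makes 4 counterexamples.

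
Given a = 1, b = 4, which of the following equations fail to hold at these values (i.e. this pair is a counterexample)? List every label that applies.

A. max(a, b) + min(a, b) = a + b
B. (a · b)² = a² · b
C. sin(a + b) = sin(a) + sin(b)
B, C

Evaluating each claim at the given values:
A. LHS = 5, RHS = 5 → holds here (LHS = RHS)
B. LHS = 16, RHS = 4 → fails here (LHS ≠ RHS)
C. LHS = sin(5) ≈ -0.9589, RHS = sin(4) + sin(1) ≈ 0.08467 → fails here (LHS ≠ RHS)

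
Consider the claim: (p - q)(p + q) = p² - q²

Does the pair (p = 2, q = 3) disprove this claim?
Substituting p = 2, q = 3:
LHS = (2 - 3)(2 + 3) = -5
RHS = 2² - 3² = -5

The sides agree, so this pair does not disprove the claim.

Answer: No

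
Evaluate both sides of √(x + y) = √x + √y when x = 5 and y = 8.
LHS = √(5 + 8) = √(13) ≈ 3.606
RHS = √5 + √8 = √(5) + 2·√(2) ≈ 5.064

LHS ≠ RHS (they differ by about 1.459), so the equation does not hold here.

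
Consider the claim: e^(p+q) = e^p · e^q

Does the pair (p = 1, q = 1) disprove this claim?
Substituting p = 1, q = 1:
LHS = e^(1+1) = e^2 ≈ 7.389
RHS = e^1 · e^1 = e^2 ≈ 7.389

The sides agree, so this pair does not disprove the claim.

Answer: No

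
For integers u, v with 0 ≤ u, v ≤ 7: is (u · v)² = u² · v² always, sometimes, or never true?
Always true

The identity holds for every pair in the range. For instance at (u, v) = (2, 5): both sides equal 100.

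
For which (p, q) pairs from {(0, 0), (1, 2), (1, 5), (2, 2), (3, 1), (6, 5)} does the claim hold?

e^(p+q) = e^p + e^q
Testing each pair:
(0, 0): LHS = 1, RHS = 2 → fails
(1, 2): LHS = e^3 ≈ 20.09, RHS = e + e^2 ≈ 10.11 → fails
(1, 5): LHS = e^6 ≈ 403.4, RHS = e + e^5 ≈ 151.1 → fails
(2, 2): LHS = e^4 ≈ 54.6, RHS = 2·e^2 ≈ 14.78 → fails
(3, 1): LHS = e^4 ≈ 54.6, RHS = e + e^3 ≈ 22.8 → fails
(6, 5): LHS = e^11 ≈ 59874.1, RHS = e^5 + e^6 ≈ 551.8 → fails

No pair satisfies the claim.

Answer: None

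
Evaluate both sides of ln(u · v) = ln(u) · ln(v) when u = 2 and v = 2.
LHS = ln(2 · 2) = ln(4) ≈ 1.386
RHS = ln(2) · ln(2) = ln(2)² ≈ 0.4805

LHS ≠ RHS (they differ by about 0.9058), so the equation does not hold here.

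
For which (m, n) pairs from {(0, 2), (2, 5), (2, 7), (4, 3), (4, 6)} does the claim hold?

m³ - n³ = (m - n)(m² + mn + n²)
All pairs

Testing each pair:
(0, 2): LHS = -8, RHS = -8 → holds
(2, 5): LHS = -117, RHS = -117 → holds
(2, 7): LHS = -335, RHS = -335 → holds
(4, 3): LHS = 37, RHS = 37 → holds
(4, 6): LHS = -152, RHS = -152 → holds

Every pair satisfies the claim.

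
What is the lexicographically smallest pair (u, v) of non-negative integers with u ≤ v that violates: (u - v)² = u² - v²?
Substituting (0, 1) into the claim:
LHS = (0 - 1)² = 1
RHS = 0² - 1² = -1

Since LHS ≠ RHS, this pair disproves the claim, and no lexicographically smaller pair (u ≤ v, non-negative integers) does.

For instance (2, 4) is also a counterexample (LHS = 4, RHS = -12), but it's lexicographically larger.

Answer: (u, v) = (0, 1)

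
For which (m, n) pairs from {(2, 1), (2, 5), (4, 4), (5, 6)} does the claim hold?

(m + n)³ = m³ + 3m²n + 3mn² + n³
Testing each pair:
(2, 1): LHS = 27, RHS = 27 → holds
(2, 5): LHS = 343, RHS = 343 → holds
(4, 4): LHS = 512, RHS = 512 → holds
(5, 6): LHS = 1331, RHS = 1331 → holds

Every pair satisfies the claim.

Answer: All pairs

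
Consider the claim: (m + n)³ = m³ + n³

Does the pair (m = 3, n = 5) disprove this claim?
Yes

Substituting m = 3, n = 5:
LHS = (3 + 5)³ = 512
RHS = 3³ + 5³ = 152

Since LHS ≠ RHS, this pair disproves the claim.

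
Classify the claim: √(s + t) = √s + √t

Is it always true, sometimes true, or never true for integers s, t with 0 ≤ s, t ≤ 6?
Sometimes true

It holds at (s, t) = (0, 4) (both sides equal 2), but fails at (s, t) = (6, 4) (LHS = √(10) ≈ 3.162, RHS = 2 + √(6) ≈ 4.449).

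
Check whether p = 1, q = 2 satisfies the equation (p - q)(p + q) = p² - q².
Holds

Substituting p = 1, q = 2:

LHS = (1 - 2)(1 + 2) = -3
RHS = 1² - 2² = -3

LHS = RHS, so the equation holds at this point.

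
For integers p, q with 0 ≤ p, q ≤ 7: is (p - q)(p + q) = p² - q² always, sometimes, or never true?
Always true

The identity holds for every pair in the range. For instance at (p, q) = (7, 4): both sides equal 33.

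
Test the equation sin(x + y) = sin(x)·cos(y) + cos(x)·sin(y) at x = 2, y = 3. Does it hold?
Substituting x = 2, y = 3:

LHS = sin(2 + 3) = sin(5) ≈ -0.9589
RHS = sin(2)·cos(3) + cos(2)·sin(3) = sin(2)·cos(3) + sin(3)·cos(2) ≈ -0.9589

LHS = RHS, so the equation holds at this point.

Answer: Holds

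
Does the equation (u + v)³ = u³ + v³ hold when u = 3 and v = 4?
Substituting u = 3, v = 4:

LHS = (3 + 4)³ = 343
RHS = 3³ + 4³ = 91

LHS ≠ RHS, so the equation does not hold at this point.

Answer: Fails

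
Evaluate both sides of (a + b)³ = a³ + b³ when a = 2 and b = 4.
LHS = (2 + 4)³ = 216
RHS = 2³ + 4³ = 72

LHS ≠ RHS, so the equation does not hold here.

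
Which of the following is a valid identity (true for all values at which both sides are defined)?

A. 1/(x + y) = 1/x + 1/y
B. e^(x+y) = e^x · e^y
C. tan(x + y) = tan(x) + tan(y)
B

A: fails at (4, 5) — LHS = 1/9, RHS = 9/20.
B: holds — e.g. at (4, 4), both sides equal e^8 ≈ 2981.
C: fails at (1, 4) — LHS = tan(5) ≈ -3.381, RHS = tan(4) + tan(1) ≈ 2.715.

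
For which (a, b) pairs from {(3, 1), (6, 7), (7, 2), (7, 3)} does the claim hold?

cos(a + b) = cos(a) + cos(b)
None

Testing each pair:
(3, 1): LHS = cos(4) ≈ -0.6536, RHS = cos(3) + cos(1) ≈ -0.4497 → fails
(6, 7): LHS = cos(13) ≈ 0.9074, RHS = cos(7) + cos(6) ≈ 1.714 → fails
(7, 2): LHS = cos(9) ≈ -0.9111, RHS = cos(2) + cos(7) ≈ 0.3378 → fails
(7, 3): LHS = cos(10) ≈ -0.8391, RHS = cos(3) + cos(7) ≈ -0.2361 → fails

No pair satisfies the claim.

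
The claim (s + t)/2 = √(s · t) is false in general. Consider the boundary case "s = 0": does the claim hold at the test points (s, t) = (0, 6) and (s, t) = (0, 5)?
At (0, 6): LHS = 3 ≠ RHS = 0
At (0, 5): LHS = 5/2 ≠ RHS = 0

Answer: No, fails at both test points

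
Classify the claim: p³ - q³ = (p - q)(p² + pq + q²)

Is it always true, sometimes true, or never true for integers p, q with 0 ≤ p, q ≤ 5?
The identity holds for every pair in the range. For instance at (p, q) = (5, 0): both sides equal 125.

Answer: Always true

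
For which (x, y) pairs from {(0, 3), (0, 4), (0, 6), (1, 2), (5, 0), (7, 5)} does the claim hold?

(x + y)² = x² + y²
(0, 3), (0, 4), (0, 6), (5, 0)

Testing each pair:
(0, 3): LHS = 9, RHS = 9 → holds
(0, 4): LHS = 16, RHS = 16 → holds
(0, 6): LHS = 36, RHS = 36 → holds
(1, 2): LHS = 9, RHS = 5 → fails
(5, 0): LHS = 25, RHS = 25 → holds
(7, 5): LHS = 144, RHS = 74 → fails

4 of 6 pairs satisfy the claim.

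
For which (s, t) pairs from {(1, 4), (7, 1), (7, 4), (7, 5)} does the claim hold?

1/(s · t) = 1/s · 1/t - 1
None

Testing each pair:
(1, 4): LHS = 1/4, RHS = -3/4 → fails
(7, 1): LHS = 1/7, RHS = -6/7 → fails
(7, 4): LHS = 1/28, RHS = -27/28 → fails
(7, 5): LHS = 1/35, RHS = -34/35 → fails

No pair satisfies the claim.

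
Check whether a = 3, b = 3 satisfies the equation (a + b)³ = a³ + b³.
Substituting a = 3, b = 3:

LHS = (3 + 3)³ = 216
RHS = 3³ + 3³ = 54

LHS ≠ RHS, so the equation does not hold at this point.

Answer: Fails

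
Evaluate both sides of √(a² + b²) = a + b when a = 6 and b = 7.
LHS = √(6² + 7²) = √(85) ≈ 9.22
RHS = 6 + 7 = 13

LHS ≠ RHS (they differ by about 3.78), so the equation does not hold here.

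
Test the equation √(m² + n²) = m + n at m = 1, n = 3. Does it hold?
Fails

Substituting m = 1, n = 3:

LHS = √(1² + 3²) = √(10) ≈ 3.162
RHS = 1 + 3 = 4

LHS ≠ RHS, so the equation does not hold at this point.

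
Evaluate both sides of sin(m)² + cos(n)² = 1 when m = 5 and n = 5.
LHS = sin(5)² + cos(5)² = 1
RHS = 1

LHS = RHS: the two sides agree.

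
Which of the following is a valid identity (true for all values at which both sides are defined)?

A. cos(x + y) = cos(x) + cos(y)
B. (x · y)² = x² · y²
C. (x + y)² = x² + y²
A: fails at (1, 4) — LHS = cos(5) ≈ 0.2837, RHS = cos(4) + cos(1) ≈ -0.1133.
B: holds — e.g. at (2, 4), both sides equal 64.
C: fails at (2, 3) — LHS = 25, RHS = 13.

Answer: B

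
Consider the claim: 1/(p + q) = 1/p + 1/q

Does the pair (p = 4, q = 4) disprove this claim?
Substituting p = 4, q = 4:
LHS = 1/(4 + 4) = 1/8
RHS = 1/4 + 1/4 = 1/2

Since LHS ≠ RHS, this pair disproves the claim.

Answer: Yes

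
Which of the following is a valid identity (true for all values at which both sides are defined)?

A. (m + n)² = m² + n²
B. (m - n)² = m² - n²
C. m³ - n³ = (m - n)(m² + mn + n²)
C

A: fails at (2, 7) — LHS = 81, RHS = 53.
B: fails at (3, 4) — LHS = 1, RHS = -7.
C: holds — e.g. at (2, 3), both sides equal -19.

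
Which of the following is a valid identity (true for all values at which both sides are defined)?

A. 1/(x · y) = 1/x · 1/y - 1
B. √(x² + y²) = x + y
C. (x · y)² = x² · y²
A: fails at (4, 5) — LHS = 1/20, RHS = -19/20.
B: fails at (3, 5) — LHS = √(34) ≈ 5.831, RHS = 8.
C: holds — e.g. at (4, 6), both sides equal 576.

Answer: C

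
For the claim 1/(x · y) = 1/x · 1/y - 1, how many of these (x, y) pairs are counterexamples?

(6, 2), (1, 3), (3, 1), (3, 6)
Testing each pair:
(6, 2): LHS = 1/12, RHS = -11/12 → counterexample
(1, 3): LHS = 1/3, RHS = -2/3 → counterexample
(3, 1): LHS = 1/3, RHS = -2/3 → counterexample
(3, 6): LHS = 1/18, RHS = -17/18 → counterexample

That makes 4 counterexamples.

Answer: 4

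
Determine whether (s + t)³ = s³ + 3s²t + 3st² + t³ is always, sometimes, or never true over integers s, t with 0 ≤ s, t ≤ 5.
The identity holds for every pair in the range. For instance at (s, t) = (3, 4): both sides equal 343.

Answer: Always true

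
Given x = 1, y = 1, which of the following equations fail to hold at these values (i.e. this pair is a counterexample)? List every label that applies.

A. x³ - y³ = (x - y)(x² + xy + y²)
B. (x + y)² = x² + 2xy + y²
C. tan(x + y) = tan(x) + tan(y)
C

Evaluating each claim at the given values:
A. LHS = 0, RHS = 0 → holds here (LHS = RHS)
B. LHS = 4, RHS = 4 → holds here (LHS = RHS)
C. LHS = tan(2) ≈ -2.185, RHS = 2·tan(1) ≈ 3.115 → fails here (LHS ≠ RHS)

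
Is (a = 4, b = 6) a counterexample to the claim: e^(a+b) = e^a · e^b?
Substituting a = 4, b = 6:
LHS = e^(4+6) = e^10 ≈ 22026.5
RHS = e^4 · e^6 = e^10 ≈ 22026.5

The sides agree, so this pair does not disprove the claim.

Answer: No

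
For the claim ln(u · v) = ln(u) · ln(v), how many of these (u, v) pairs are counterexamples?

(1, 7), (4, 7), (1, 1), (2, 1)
3

Testing each pair:
(1, 7): LHS = ln(7) ≈ 1.946, RHS = 0 → counterexample
(4, 7): LHS = ln(28) ≈ 3.332, RHS = ln(4)·ln(7) ≈ 2.698 → counterexample
(1, 1): LHS = 0, RHS = 0 → satisfies claim
(2, 1): LHS = ln(2) ≈ 0.6931, RHS = 0 → counterexample

That makes 3 counterexamples.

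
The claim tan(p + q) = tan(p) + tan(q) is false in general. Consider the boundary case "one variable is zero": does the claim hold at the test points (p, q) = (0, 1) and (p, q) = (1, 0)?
At (0, 1): LHS = tan(1) ≈ 1.557, RHS = tan(1) ≈ 1.557 → equal
At (1, 0): LHS = tan(1) ≈ 1.557, RHS = tan(1) ≈ 1.557 → equal

So the claim does hold at both of these boundary points, even though it is not an identity.

Answer: Yes, holds at both test points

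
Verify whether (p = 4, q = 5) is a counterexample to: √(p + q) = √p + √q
Yes

Substituting p = 4, q = 5:
LHS = √(4 + 5) = 3
RHS = √4 + √5 = 2 + √(5) ≈ 4.236

Since LHS ≠ RHS, this pair disproves the claim.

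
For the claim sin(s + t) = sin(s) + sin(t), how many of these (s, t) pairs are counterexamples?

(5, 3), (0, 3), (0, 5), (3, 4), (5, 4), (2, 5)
4

Testing each pair:
(5, 3): LHS = sin(8) ≈ 0.9894, RHS = sin(5) + sin(3) ≈ -0.8178 → counterexample
(0, 3): LHS = sin(3) ≈ 0.1411, RHS = sin(3) ≈ 0.1411 → satisfies claim
(0, 5): LHS = sin(5) ≈ -0.9589, RHS = sin(5) ≈ -0.9589 → satisfies claim
(3, 4): LHS = sin(7) ≈ 0.657, RHS = sin(4) + sin(3) ≈ -0.6157 → counterexample
(5, 4): LHS = sin(9) ≈ 0.4121, RHS = sin(5) + sin(4) ≈ -1.716 → counterexample
(2, 5): LHS = sin(7) ≈ 0.657, RHS = sin(5) + sin(2) ≈ -0.04963 → counterexample

That makes 4 counterexamples.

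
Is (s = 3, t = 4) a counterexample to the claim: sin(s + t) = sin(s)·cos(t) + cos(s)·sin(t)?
No

Substituting s = 3, t = 4:
LHS = sin(3 + 4) = sin(7) ≈ 0.657
RHS = sin(3)·cos(4) + cos(3)·sin(4) = sin(3)·cos(4) + sin(4)·cos(3) ≈ 0.657

The sides agree, so this pair does not disprove the claim.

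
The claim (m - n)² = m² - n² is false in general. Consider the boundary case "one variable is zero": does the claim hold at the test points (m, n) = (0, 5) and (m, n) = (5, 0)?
Only at (5, 0)

At (0, 5): LHS = 25 ≠ RHS = -25
At (5, 0): LHS = 25, RHS = 25 → equal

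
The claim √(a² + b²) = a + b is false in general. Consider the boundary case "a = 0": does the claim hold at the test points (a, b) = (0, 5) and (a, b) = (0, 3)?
Yes, holds at both test points

At (0, 5): LHS = 5, RHS = 5 → equal
At (0, 3): LHS = 3, RHS = 3 → equal

So the claim does hold at both of these boundary points, even though it is not an identity.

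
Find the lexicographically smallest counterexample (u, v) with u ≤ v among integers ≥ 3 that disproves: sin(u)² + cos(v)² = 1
(u, v) = (3, 4)

At (3, 3): both sides equal 1, so it holds there.

Substituting (3, 4) into the claim:
LHS = sin(3)² + cos(4)² ≈ 0.4472
RHS = 1

Since LHS ≠ RHS, this pair disproves the claim, and no lexicographically smaller pair (u ≤ v, integers ≥ 3) does.

For instance (8, 10) is also a counterexample (LHS = cos(10)² + sin(8)² ≈ 1.683, RHS = 1), but it's lexicographically larger.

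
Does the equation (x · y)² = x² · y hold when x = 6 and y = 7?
Substituting x = 6, y = 7:

LHS = (6 · 7)² = 1764
RHS = 6² · 7 = 252

LHS ≠ RHS, so the equation does not hold at this point.

Answer: Fails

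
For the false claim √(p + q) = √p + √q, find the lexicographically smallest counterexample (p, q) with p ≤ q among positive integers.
(p, q) = (1, 1)

Substituting (1, 1) into the claim:
LHS = √(1 + 1) = √(2) ≈ 1.414
RHS = √1 + √1 = 2

Since LHS ≠ RHS, this pair disproves the claim, and no lexicographically smaller pair (p ≤ q, positive integers) does.

For instance (4, 7) is also a counterexample (LHS = √(11) ≈ 3.317, RHS = 2 + √(7) ≈ 4.646), but it's lexicographically larger.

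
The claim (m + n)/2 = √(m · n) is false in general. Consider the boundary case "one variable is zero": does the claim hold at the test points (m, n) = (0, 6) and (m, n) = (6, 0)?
No, fails at both test points

At (0, 6): LHS = 3 ≠ RHS = 0
At (6, 0): LHS = 3 ≠ RHS = 0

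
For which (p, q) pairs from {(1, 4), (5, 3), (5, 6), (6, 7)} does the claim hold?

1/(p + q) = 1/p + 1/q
Testing each pair:
(1, 4): LHS = 1/5, RHS = 5/4 → fails
(5, 3): LHS = 1/8, RHS = 8/15 → fails
(5, 6): LHS = 1/11, RHS = 11/30 → fails
(6, 7): LHS = 1/13, RHS = 13/42 → fails

No pair satisfies the claim.

Answer: None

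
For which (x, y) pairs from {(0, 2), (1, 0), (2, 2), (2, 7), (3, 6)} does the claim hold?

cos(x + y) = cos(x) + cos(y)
Testing each pair:
(0, 2): LHS = cos(2) ≈ -0.4161, RHS = cos(2) + 1 ≈ 0.5839 → fails
(1, 0): LHS = cos(1) ≈ 0.5403, RHS = cos(1) + 1 ≈ 1.54 → fails
(2, 2): LHS = cos(4) ≈ -0.6536, RHS = 2·cos(2) ≈ -0.8323 → fails
(2, 7): LHS = cos(9) ≈ -0.9111, RHS = cos(2) + cos(7) ≈ 0.3378 → fails
(3, 6): LHS = cos(9) ≈ -0.9111, RHS = cos(3) + cos(6) ≈ -0.02982 → fails

No pair satisfies the claim.

Answer: None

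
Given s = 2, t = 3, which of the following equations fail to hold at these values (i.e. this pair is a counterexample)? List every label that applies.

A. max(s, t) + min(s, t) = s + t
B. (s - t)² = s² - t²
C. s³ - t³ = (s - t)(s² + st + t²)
Evaluating each claim at the given values:
A. LHS = 5, RHS = 5 → holds here (LHS = RHS)
B. LHS = 1, RHS = -5 → fails here (LHS ≠ RHS)
C. LHS = -19, RHS = -19 → holds here (LHS = RHS)

Answer: B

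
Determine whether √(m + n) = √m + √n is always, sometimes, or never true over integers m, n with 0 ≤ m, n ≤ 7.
It holds at (m, n) = (0, 3) (both sides equal √(3) ≈ 1.732), but fails at (m, n) = (4, 3) (LHS = √(7) ≈ 2.646, RHS = √(3) + 2 ≈ 3.732).

Answer: Sometimes true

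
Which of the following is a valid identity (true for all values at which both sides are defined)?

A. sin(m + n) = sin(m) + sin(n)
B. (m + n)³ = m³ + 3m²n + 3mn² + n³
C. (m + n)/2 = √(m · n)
A: fails at (1, 2) — LHS = sin(3) ≈ 0.1411, RHS = sin(1) + sin(2) ≈ 1.751.
B: holds — e.g. at (3, 3), both sides equal 216.
C: fails at (1, 4) — LHS = 5/2, RHS = 2.

Answer: B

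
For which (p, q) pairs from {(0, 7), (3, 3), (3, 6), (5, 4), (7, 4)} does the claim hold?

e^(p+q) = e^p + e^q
Testing each pair:
(0, 7): LHS = e^7 ≈ 1097, RHS = 1 + e^7 ≈ 1098 → fails
(3, 3): LHS = e^6 ≈ 403.4, RHS = 2·e^3 ≈ 40.17 → fails
(3, 6): LHS = e^9 ≈ 8103, RHS = e^3 + e^6 ≈ 423.5 → fails
(5, 4): LHS = e^9 ≈ 8103, RHS = e^4 + e^5 ≈ 203 → fails
(7, 4): LHS = e^11 ≈ 59874.1, RHS = e^4 + e^7 ≈ 1151 → fails

No pair satisfies the claim.

Answer: None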